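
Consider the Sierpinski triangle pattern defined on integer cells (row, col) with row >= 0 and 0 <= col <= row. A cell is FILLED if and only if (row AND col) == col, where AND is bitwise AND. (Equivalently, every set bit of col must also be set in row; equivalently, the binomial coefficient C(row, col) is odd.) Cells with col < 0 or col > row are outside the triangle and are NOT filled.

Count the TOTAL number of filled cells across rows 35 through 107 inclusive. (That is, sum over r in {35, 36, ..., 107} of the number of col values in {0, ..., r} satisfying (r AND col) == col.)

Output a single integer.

Answer: 1142

Derivation:
r35=100011 pc3: +8 =8
r36=100100 pc2: +4 =12
r37=100101 pc3: +8 =20
r38=100110 pc3: +8 =28
r39=100111 pc4: +16 =44
r40=101000 pc2: +4 =48
r41=101001 pc3: +8 =56
r42=101010 pc3: +8 =64
r43=101011 pc4: +16 =80
r44=101100 pc3: +8 =88
r45=101101 pc4: +16 =104
r46=101110 pc4: +16 =120
r47=101111 pc5: +32 =152
r48=110000 pc2: +4 =156
r49=110001 pc3: +8 =164
r50=110010 pc3: +8 =172
r51=110011 pc4: +16 =188
r52=110100 pc3: +8 =196
r53=110101 pc4: +16 =212
r54=110110 pc4: +16 =228
r55=110111 pc5: +32 =260
r56=111000 pc3: +8 =268
r57=111001 pc4: +16 =284
r58=111010 pc4: +16 =300
r59=111011 pc5: +32 =332
r60=111100 pc4: +16 =348
r61=111101 pc5: +32 =380
r62=111110 pc5: +32 =412
r63=111111 pc6: +64 =476
r64=1000000 pc1: +2 =478
r65=1000001 pc2: +4 =482
r66=1000010 pc2: +4 =486
r67=1000011 pc3: +8 =494
r68=1000100 pc2: +4 =498
r69=1000101 pc3: +8 =506
r70=1000110 pc3: +8 =514
r71=1000111 pc4: +16 =530
r72=1001000 pc2: +4 =534
r73=1001001 pc3: +8 =542
r74=1001010 pc3: +8 =550
r75=1001011 pc4: +16 =566
r76=1001100 pc3: +8 =574
r77=1001101 pc4: +16 =590
r78=1001110 pc4: +16 =606
r79=1001111 pc5: +32 =638
r80=1010000 pc2: +4 =642
r81=1010001 pc3: +8 =650
r82=1010010 pc3: +8 =658
r83=1010011 pc4: +16 =674
r84=1010100 pc3: +8 =682
r85=1010101 pc4: +16 =698
r86=1010110 pc4: +16 =714
r87=1010111 pc5: +32 =746
r88=1011000 pc3: +8 =754
r89=1011001 pc4: +16 =770
r90=1011010 pc4: +16 =786
r91=1011011 pc5: +32 =818
r92=1011100 pc4: +16 =834
r93=1011101 pc5: +32 =866
r94=1011110 pc5: +32 =898
r95=1011111 pc6: +64 =962
r96=1100000 pc2: +4 =966
r97=1100001 pc3: +8 =974
r98=1100010 pc3: +8 =982
r99=1100011 pc4: +16 =998
r100=1100100 pc3: +8 =1006
r101=1100101 pc4: +16 =1022
r102=1100110 pc4: +16 =1038
r103=1100111 pc5: +32 =1070
r104=1101000 pc3: +8 =1078
r105=1101001 pc4: +16 =1094
r106=1101010 pc4: +16 =1110
r107=1101011 pc5: +32 =1142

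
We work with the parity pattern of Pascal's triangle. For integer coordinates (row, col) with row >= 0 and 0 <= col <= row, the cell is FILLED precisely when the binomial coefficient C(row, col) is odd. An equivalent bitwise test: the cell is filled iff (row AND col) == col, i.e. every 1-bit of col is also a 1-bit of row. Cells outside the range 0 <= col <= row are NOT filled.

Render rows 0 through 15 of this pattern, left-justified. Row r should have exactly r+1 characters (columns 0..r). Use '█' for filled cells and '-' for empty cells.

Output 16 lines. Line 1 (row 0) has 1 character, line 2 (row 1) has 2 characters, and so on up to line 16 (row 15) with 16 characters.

r0=0: █
r1=1: ██
r2=10: █-█
r3=11: ████
r4=100: █---█
r5=101: ██--██
r6=110: █-█-█-█
r7=111: ████████
r8=1000: █-------█
r9=1001: ██------██
r10=1010: █-█-----█-█
r11=1011: ████----████
r12=1100: █---█---█---█
r13=1101: ██--██--██--██
r14=1110: █-█-█-█-█-█-█-█
r15=1111: ████████████████

Answer: █
██
█-█
████
█---█
██--██
█-█-█-█
████████
█-------█
██------██
█-█-----█-█
████----████
█---█---█---█
██--██--██--██
█-█-█-█-█-█-█-█
████████████████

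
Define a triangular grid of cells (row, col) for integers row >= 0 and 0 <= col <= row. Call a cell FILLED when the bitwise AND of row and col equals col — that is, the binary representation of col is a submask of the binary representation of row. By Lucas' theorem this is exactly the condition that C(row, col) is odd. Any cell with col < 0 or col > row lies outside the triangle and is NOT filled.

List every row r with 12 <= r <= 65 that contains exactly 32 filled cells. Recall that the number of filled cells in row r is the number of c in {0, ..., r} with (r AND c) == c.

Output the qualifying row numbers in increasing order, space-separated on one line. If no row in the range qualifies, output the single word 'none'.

Row r has 2^popcount(r) filled cells, so we need popcount(r) = log2(32) = 5.
Scan r = 12..65 and keep those with exactly 5 one-bits:
r=12=1100 popcount=2 -> skip
r=13=1101 popcount=3 -> skip
r=14=1110 popcount=3 -> skip
r=15=1111 popcount=4 -> skip
r=16=10000 popcount=1 -> skip
r=17=10001 popcount=2 -> skip
r=18=10010 popcount=2 -> skip
r=19=10011 popcount=3 -> skip
r=20=10100 popcount=2 -> skip
r=21=10101 popcount=3 -> skip
r=22=10110 popcount=3 -> skip
r=23=10111 popcount=4 -> skip
r=24=11000 popcount=2 -> skip
r=25=11001 popcount=3 -> skip
r=26=11010 popcount=3 -> skip
r=27=11011 popcount=4 -> skip
r=28=11100 popcount=3 -> skip
r=29=11101 popcount=4 -> skip
r=30=11110 popcount=4 -> skip
r=31=11111 popcount=5 -> KEEP
r=32=100000 popcount=1 -> skip
r=33=100001 popcount=2 -> skip
r=34=100010 popcount=2 -> skip
r=35=100011 popcount=3 -> skip
r=36=100100 popcount=2 -> skip
r=37=100101 popcount=3 -> skip
r=38=100110 popcount=3 -> skip
r=39=100111 popcount=4 -> skip
r=40=101000 popcount=2 -> skip
r=41=101001 popcount=3 -> skip
r=42=101010 popcount=3 -> skip
r=43=101011 popcount=4 -> skip
r=44=101100 popcount=3 -> skip
r=45=101101 popcount=4 -> skip
r=46=101110 popcount=4 -> skip
r=47=101111 popcount=5 -> KEEP
r=48=110000 popcount=2 -> skip
r=49=110001 popcount=3 -> skip
r=50=110010 popcount=3 -> skip
r=51=110011 popcount=4 -> skip
r=52=110100 popcount=3 -> skip
r=53=110101 popcount=4 -> skip
r=54=110110 popcount=4 -> skip
r=55=110111 popcount=5 -> KEEP
r=56=111000 popcount=3 -> skip
r=57=111001 popcount=4 -> skip
r=58=111010 popcount=4 -> skip
r=59=111011 popcount=5 -> KEEP
r=60=111100 popcount=4 -> skip
r=61=111101 popcount=5 -> KEEP
r=62=111110 popcount=5 -> KEEP
r=63=111111 popcount=6 -> skip
r=64=1000000 popcount=1 -> skip
r=65=1000001 popcount=2 -> skip
Kept rows: 31 47 55 59 61 62

Answer: 31 47 55 59 61 62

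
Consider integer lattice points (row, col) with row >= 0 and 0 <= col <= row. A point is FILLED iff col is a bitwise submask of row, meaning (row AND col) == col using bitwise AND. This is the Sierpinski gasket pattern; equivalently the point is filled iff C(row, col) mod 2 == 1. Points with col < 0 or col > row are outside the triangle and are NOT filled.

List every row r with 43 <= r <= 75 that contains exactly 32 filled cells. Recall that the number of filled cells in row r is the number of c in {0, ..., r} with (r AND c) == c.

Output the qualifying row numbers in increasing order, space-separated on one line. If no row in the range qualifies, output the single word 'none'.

Answer: 47 55 59 61 62

Derivation:
Row r has 2^popcount(r) filled cells, so we need popcount(r) = log2(32) = 5.
Scan r = 43..75 and keep those with exactly 5 one-bits:
r=43=101011 popcount=4 -> skip
r=44=101100 popcount=3 -> skip
r=45=101101 popcount=4 -> skip
r=46=101110 popcount=4 -> skip
r=47=101111 popcount=5 -> KEEP
r=48=110000 popcount=2 -> skip
r=49=110001 popcount=3 -> skip
r=50=110010 popcount=3 -> skip
r=51=110011 popcount=4 -> skip
r=52=110100 popcount=3 -> skip
r=53=110101 popcount=4 -> skip
r=54=110110 popcount=4 -> skip
r=55=110111 popcount=5 -> KEEP
r=56=111000 popcount=3 -> skip
r=57=111001 popcount=4 -> skip
r=58=111010 popcount=4 -> skip
r=59=111011 popcount=5 -> KEEP
r=60=111100 popcount=4 -> skip
r=61=111101 popcount=5 -> KEEP
r=62=111110 popcount=5 -> KEEP
r=63=111111 popcount=6 -> skip
r=64=1000000 popcount=1 -> skip
r=65=1000001 popcount=2 -> skip
r=66=1000010 popcount=2 -> skip
r=67=1000011 popcount=3 -> skip
r=68=1000100 popcount=2 -> skip
r=69=1000101 popcount=3 -> skip
r=70=1000110 popcount=3 -> skip
r=71=1000111 popcount=4 -> skip
r=72=1001000 popcount=2 -> skip
r=73=1001001 popcount=3 -> skip
r=74=1001010 popcount=3 -> skip
r=75=1001011 popcount=4 -> skip
Kept rows: 47 55 59 61 62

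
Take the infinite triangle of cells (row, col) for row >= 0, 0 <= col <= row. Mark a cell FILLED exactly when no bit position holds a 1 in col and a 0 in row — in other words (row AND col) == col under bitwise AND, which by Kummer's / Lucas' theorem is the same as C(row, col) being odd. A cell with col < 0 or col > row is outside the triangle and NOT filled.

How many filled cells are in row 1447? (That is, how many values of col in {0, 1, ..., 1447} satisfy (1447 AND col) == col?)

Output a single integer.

Answer: 128

Derivation:
1447 in binary = 10110100111
popcount(1447) = number of 1-bits in 10110100111 = 7
A col c satisfies (1447 AND c) == c iff every set bit of c is also set in 1447; each of the 7 set bits of 1447 can independently be on or off in c.
count = 2^7 = 128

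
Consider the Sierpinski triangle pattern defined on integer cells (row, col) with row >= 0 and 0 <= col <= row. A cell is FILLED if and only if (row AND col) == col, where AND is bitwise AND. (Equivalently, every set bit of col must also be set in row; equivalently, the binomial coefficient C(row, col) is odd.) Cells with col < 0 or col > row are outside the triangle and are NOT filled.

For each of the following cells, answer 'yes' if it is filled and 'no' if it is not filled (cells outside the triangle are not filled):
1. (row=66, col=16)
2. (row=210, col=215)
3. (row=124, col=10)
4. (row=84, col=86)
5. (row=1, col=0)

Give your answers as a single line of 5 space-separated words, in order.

(66,16): row=0b1000010, col=0b10000, row AND col = 0b0 = 0; 0 != 16 -> empty
(210,215): col outside [0, 210] -> not filled
(124,10): row=0b1111100, col=0b1010, row AND col = 0b1000 = 8; 8 != 10 -> empty
(84,86): col outside [0, 84] -> not filled
(1,0): row=0b1, col=0b0, row AND col = 0b0 = 0; 0 == 0 -> filled

Answer: no no no no yes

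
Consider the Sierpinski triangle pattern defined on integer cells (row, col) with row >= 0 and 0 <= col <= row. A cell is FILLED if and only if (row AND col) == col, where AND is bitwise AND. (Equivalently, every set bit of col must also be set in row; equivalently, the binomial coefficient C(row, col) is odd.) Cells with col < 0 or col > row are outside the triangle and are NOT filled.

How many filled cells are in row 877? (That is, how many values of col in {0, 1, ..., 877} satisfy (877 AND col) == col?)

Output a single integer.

877 in binary = 1101101101
popcount(877) = number of 1-bits in 1101101101 = 7
A col c satisfies (877 AND c) == c iff every set bit of c is also set in 877; each of the 7 set bits of 877 can independently be on or off in c.
count = 2^7 = 128

Answer: 128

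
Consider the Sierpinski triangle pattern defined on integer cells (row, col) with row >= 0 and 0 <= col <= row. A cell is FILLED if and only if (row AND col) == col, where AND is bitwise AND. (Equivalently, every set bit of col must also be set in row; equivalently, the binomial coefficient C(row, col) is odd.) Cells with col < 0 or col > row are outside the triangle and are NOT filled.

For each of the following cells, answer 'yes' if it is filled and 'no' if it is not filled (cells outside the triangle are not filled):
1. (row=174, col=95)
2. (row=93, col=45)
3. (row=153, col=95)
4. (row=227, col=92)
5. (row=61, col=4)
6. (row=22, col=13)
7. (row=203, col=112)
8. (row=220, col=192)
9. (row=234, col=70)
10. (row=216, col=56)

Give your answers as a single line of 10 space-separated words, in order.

Answer: no no no no yes no no yes no no

Derivation:
(174,95): row=0b10101110, col=0b1011111, row AND col = 0b1110 = 14; 14 != 95 -> empty
(93,45): row=0b1011101, col=0b101101, row AND col = 0b1101 = 13; 13 != 45 -> empty
(153,95): row=0b10011001, col=0b1011111, row AND col = 0b11001 = 25; 25 != 95 -> empty
(227,92): row=0b11100011, col=0b1011100, row AND col = 0b1000000 = 64; 64 != 92 -> empty
(61,4): row=0b111101, col=0b100, row AND col = 0b100 = 4; 4 == 4 -> filled
(22,13): row=0b10110, col=0b1101, row AND col = 0b100 = 4; 4 != 13 -> empty
(203,112): row=0b11001011, col=0b1110000, row AND col = 0b1000000 = 64; 64 != 112 -> empty
(220,192): row=0b11011100, col=0b11000000, row AND col = 0b11000000 = 192; 192 == 192 -> filled
(234,70): row=0b11101010, col=0b1000110, row AND col = 0b1000010 = 66; 66 != 70 -> empty
(216,56): row=0b11011000, col=0b111000, row AND col = 0b11000 = 24; 24 != 56 -> empty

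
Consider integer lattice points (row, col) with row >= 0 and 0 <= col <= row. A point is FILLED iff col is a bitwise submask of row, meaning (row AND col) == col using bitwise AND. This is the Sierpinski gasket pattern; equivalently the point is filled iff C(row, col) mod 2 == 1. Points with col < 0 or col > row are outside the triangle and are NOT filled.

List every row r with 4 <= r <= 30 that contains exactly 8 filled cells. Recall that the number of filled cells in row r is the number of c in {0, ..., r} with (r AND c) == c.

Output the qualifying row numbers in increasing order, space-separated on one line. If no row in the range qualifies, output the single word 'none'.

Answer: 7 11 13 14 19 21 22 25 26 28

Derivation:
Row r has 2^popcount(r) filled cells, so we need popcount(r) = log2(8) = 3.
Scan r = 4..30 and keep those with exactly 3 one-bits:
r=4=100 popcount=1 -> skip
r=5=101 popcount=2 -> skip
r=6=110 popcount=2 -> skip
r=7=111 popcount=3 -> KEEP
r=8=1000 popcount=1 -> skip
r=9=1001 popcount=2 -> skip
r=10=1010 popcount=2 -> skip
r=11=1011 popcount=3 -> KEEP
r=12=1100 popcount=2 -> skip
r=13=1101 popcount=3 -> KEEP
r=14=1110 popcount=3 -> KEEP
r=15=1111 popcount=4 -> skip
r=16=10000 popcount=1 -> skip
r=17=10001 popcount=2 -> skip
r=18=10010 popcount=2 -> skip
r=19=10011 popcount=3 -> KEEP
r=20=10100 popcount=2 -> skip
r=21=10101 popcount=3 -> KEEP
r=22=10110 popcount=3 -> KEEP
r=23=10111 popcount=4 -> skip
r=24=11000 popcount=2 -> skip
r=25=11001 popcount=3 -> KEEP
r=26=11010 popcount=3 -> KEEP
r=27=11011 popcount=4 -> skip
r=28=11100 popcount=3 -> KEEP
r=29=11101 popcount=4 -> skip
r=30=11110 popcount=4 -> skip
Kept rows: 7 11 13 14 19 21 22 25 26 28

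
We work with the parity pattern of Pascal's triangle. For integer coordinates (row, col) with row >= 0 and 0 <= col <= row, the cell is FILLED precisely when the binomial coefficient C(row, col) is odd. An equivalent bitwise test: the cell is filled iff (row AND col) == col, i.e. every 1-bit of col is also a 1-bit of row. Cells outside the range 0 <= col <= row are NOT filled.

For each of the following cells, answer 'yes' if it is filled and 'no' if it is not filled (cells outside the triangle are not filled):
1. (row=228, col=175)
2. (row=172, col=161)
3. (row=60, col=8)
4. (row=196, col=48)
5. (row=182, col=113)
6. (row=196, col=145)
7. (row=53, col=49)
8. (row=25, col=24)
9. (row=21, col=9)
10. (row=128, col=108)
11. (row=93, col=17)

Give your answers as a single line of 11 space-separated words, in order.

Answer: no no yes no no no yes yes no no yes

Derivation:
(228,175): row=0b11100100, col=0b10101111, row AND col = 0b10100100 = 164; 164 != 175 -> empty
(172,161): row=0b10101100, col=0b10100001, row AND col = 0b10100000 = 160; 160 != 161 -> empty
(60,8): row=0b111100, col=0b1000, row AND col = 0b1000 = 8; 8 == 8 -> filled
(196,48): row=0b11000100, col=0b110000, row AND col = 0b0 = 0; 0 != 48 -> empty
(182,113): row=0b10110110, col=0b1110001, row AND col = 0b110000 = 48; 48 != 113 -> empty
(196,145): row=0b11000100, col=0b10010001, row AND col = 0b10000000 = 128; 128 != 145 -> empty
(53,49): row=0b110101, col=0b110001, row AND col = 0b110001 = 49; 49 == 49 -> filled
(25,24): row=0b11001, col=0b11000, row AND col = 0b11000 = 24; 24 == 24 -> filled
(21,9): row=0b10101, col=0b1001, row AND col = 0b1 = 1; 1 != 9 -> empty
(128,108): row=0b10000000, col=0b1101100, row AND col = 0b0 = 0; 0 != 108 -> empty
(93,17): row=0b1011101, col=0b10001, row AND col = 0b10001 = 17; 17 == 17 -> filled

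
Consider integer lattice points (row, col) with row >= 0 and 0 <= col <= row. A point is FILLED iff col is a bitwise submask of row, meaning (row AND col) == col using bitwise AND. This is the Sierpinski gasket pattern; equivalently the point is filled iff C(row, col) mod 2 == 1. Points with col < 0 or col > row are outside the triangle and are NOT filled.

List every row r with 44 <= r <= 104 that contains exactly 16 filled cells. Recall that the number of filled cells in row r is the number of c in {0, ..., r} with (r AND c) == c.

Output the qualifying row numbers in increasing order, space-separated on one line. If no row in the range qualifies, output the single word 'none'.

Row r has 2^popcount(r) filled cells, so we need popcount(r) = log2(16) = 4.
Scan r = 44..104 and keep those with exactly 4 one-bits:
r=44=101100 popcount=3 -> skip
r=45=101101 popcount=4 -> KEEP
r=46=101110 popcount=4 -> KEEP
r=47=101111 popcount=5 -> skip
r=48=110000 popcount=2 -> skip
r=49=110001 popcount=3 -> skip
r=50=110010 popcount=3 -> skip
r=51=110011 popcount=4 -> KEEP
r=52=110100 popcount=3 -> skip
r=53=110101 popcount=4 -> KEEP
r=54=110110 popcount=4 -> KEEP
r=55=110111 popcount=5 -> skip
r=56=111000 popcount=3 -> skip
r=57=111001 popcount=4 -> KEEP
r=58=111010 popcount=4 -> KEEP
r=59=111011 popcount=5 -> skip
r=60=111100 popcount=4 -> KEEP
r=61=111101 popcount=5 -> skip
r=62=111110 popcount=5 -> skip
r=63=111111 popcount=6 -> skip
r=64=1000000 popcount=1 -> skip
r=65=1000001 popcount=2 -> skip
r=66=1000010 popcount=2 -> skip
r=67=1000011 popcount=3 -> skip
r=68=1000100 popcount=2 -> skip
r=69=1000101 popcount=3 -> skip
r=70=1000110 popcount=3 -> skip
r=71=1000111 popcount=4 -> KEEP
r=72=1001000 popcount=2 -> skip
r=73=1001001 popcount=3 -> skip
r=74=1001010 popcount=3 -> skip
r=75=1001011 popcount=4 -> KEEP
r=76=1001100 popcount=3 -> skip
r=77=1001101 popcount=4 -> KEEP
r=78=1001110 popcount=4 -> KEEP
r=79=1001111 popcount=5 -> skip
r=80=1010000 popcount=2 -> skip
r=81=1010001 popcount=3 -> skip
r=82=1010010 popcount=3 -> skip
r=83=1010011 popcount=4 -> KEEP
r=84=1010100 popcount=3 -> skip
r=85=1010101 popcount=4 -> KEEP
r=86=1010110 popcount=4 -> KEEP
r=87=1010111 popcount=5 -> skip
r=88=1011000 popcount=3 -> skip
r=89=1011001 popcount=4 -> KEEP
r=90=1011010 popcount=4 -> KEEP
r=91=1011011 popcount=5 -> skip
r=92=1011100 popcount=4 -> KEEP
r=93=1011101 popcount=5 -> skip
r=94=1011110 popcount=5 -> skip
r=95=1011111 popcount=6 -> skip
r=96=1100000 popcount=2 -> skip
r=97=1100001 popcount=3 -> skip
r=98=1100010 popcount=3 -> skip
r=99=1100011 popcount=4 -> KEEP
r=100=1100100 popcount=3 -> skip
r=101=1100101 popcount=4 -> KEEP
r=102=1100110 popcount=4 -> KEEP
r=103=1100111 popcount=5 -> skip
r=104=1101000 popcount=3 -> skip
Kept rows: 45 46 51 53 54 57 58 60 71 75 77 78 83 85 86 89 90 92 99 101 102

Answer: 45 46 51 53 54 57 58 60 71 75 77 78 83 85 86 89 90 92 99 101 102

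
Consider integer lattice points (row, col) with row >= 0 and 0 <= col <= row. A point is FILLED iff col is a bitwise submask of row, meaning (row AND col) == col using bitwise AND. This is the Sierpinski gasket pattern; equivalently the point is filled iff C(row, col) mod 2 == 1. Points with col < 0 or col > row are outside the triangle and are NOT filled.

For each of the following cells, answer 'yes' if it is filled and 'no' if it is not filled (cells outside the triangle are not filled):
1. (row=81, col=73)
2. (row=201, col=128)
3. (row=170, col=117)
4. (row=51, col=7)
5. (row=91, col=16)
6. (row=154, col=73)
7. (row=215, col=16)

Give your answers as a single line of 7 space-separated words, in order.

Answer: no yes no no yes no yes

Derivation:
(81,73): row=0b1010001, col=0b1001001, row AND col = 0b1000001 = 65; 65 != 73 -> empty
(201,128): row=0b11001001, col=0b10000000, row AND col = 0b10000000 = 128; 128 == 128 -> filled
(170,117): row=0b10101010, col=0b1110101, row AND col = 0b100000 = 32; 32 != 117 -> empty
(51,7): row=0b110011, col=0b111, row AND col = 0b11 = 3; 3 != 7 -> empty
(91,16): row=0b1011011, col=0b10000, row AND col = 0b10000 = 16; 16 == 16 -> filled
(154,73): row=0b10011010, col=0b1001001, row AND col = 0b1000 = 8; 8 != 73 -> empty
(215,16): row=0b11010111, col=0b10000, row AND col = 0b10000 = 16; 16 == 16 -> filled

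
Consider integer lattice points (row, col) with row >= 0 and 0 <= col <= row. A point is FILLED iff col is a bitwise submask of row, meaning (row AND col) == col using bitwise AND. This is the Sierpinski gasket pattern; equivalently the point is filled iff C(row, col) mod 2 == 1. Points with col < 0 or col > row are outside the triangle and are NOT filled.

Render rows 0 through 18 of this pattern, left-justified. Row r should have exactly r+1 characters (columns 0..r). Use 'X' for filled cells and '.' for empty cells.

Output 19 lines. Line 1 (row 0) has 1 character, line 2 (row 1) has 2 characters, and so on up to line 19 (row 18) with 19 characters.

r0=0: X
r1=1: XX
r2=10: X.X
r3=11: XXXX
r4=100: X...X
r5=101: XX..XX
r6=110: X.X.X.X
r7=111: XXXXXXXX
r8=1000: X.......X
r9=1001: XX......XX
r10=1010: X.X.....X.X
r11=1011: XXXX....XXXX
r12=1100: X...X...X...X
r13=1101: XX..XX..XX..XX
r14=1110: X.X.X.X.X.X.X.X
r15=1111: XXXXXXXXXXXXXXXX
r16=10000: X...............X
r17=10001: XX..............XX
r18=10010: X.X.............X.X

Answer: X
XX
X.X
XXXX
X...X
XX..XX
X.X.X.X
XXXXXXXX
X.......X
XX......XX
X.X.....X.X
XXXX....XXXX
X...X...X...X
XX..XX..XX..XX
X.X.X.X.X.X.X.X
XXXXXXXXXXXXXXXX
X...............X
XX..............XX
X.X.............X.X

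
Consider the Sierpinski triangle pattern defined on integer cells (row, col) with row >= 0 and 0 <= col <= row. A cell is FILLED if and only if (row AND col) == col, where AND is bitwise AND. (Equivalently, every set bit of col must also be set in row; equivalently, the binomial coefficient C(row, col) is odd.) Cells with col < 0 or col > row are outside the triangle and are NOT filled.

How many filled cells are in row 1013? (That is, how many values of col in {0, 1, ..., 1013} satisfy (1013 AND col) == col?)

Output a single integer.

Answer: 256

Derivation:
1013 in binary = 1111110101
popcount(1013) = number of 1-bits in 1111110101 = 8
A col c satisfies (1013 AND c) == c iff every set bit of c is also set in 1013; each of the 8 set bits of 1013 can independently be on or off in c.
count = 2^8 = 256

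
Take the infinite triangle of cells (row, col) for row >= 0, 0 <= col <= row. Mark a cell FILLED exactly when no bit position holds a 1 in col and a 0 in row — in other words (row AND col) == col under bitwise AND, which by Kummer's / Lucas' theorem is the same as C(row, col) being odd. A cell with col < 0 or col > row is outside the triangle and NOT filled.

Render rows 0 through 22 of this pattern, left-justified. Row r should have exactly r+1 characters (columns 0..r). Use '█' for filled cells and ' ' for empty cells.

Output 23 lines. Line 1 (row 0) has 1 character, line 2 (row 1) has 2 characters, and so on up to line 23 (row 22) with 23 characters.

Answer: █
██
█ █
████
█   █
██  ██
█ █ █ █
████████
█       █
██      ██
█ █     █ █
████    ████
█   █   █   █
██  ██  ██  ██
█ █ █ █ █ █ █ █
████████████████
█               █
██              ██
█ █             █ █
████            ████
█   █           █   █
██  ██          ██  ██
█ █ █ █         █ █ █ █

Derivation:
r0=0: █
r1=1: ██
r2=10: █ █
r3=11: ████
r4=100: █   █
r5=101: ██  ██
r6=110: █ █ █ █
r7=111: ████████
r8=1000: █       █
r9=1001: ██      ██
r10=1010: █ █     █ █
r11=1011: ████    ████
r12=1100: █   █   █   █
r13=1101: ██  ██  ██  ██
r14=1110: █ █ █ █ █ █ █ █
r15=1111: ████████████████
r16=10000: █               █
r17=10001: ██              ██
r18=10010: █ █             █ █
r19=10011: ████            ████
r20=10100: █   █           █   █
r21=10101: ██  ██          ██  ██
r22=10110: █ █ █ █         █ █ █ █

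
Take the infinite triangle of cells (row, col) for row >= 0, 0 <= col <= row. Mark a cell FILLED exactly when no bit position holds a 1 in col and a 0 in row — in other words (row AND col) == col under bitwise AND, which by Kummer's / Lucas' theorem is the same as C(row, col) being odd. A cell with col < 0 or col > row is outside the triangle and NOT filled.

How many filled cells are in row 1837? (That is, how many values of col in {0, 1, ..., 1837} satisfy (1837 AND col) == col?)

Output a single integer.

1837 in binary = 11100101101
popcount(1837) = number of 1-bits in 11100101101 = 7
A col c satisfies (1837 AND c) == c iff every set bit of c is also set in 1837; each of the 7 set bits of 1837 can independently be on or off in c.
count = 2^7 = 128

Answer: 128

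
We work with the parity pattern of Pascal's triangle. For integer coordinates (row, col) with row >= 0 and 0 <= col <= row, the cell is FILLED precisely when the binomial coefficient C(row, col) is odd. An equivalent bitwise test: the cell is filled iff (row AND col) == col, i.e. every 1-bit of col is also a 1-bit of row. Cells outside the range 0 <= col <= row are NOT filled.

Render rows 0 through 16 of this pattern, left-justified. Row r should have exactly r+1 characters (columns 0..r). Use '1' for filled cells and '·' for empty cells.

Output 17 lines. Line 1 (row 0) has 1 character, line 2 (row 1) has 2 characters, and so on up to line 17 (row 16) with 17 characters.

r0=0: 1
r1=1: 11
r2=10: 1·1
r3=11: 1111
r4=100: 1···1
r5=101: 11··11
r6=110: 1·1·1·1
r7=111: 11111111
r8=1000: 1·······1
r9=1001: 11······11
r10=1010: 1·1·····1·1
r11=1011: 1111····1111
r12=1100: 1···1···1···1
r13=1101: 11··11··11··11
r14=1110: 1·1·1·1·1·1·1·1
r15=1111: 1111111111111111
r16=10000: 1···············1

Answer: 1
11
1·1
1111
1···1
11··11
1·1·1·1
11111111
1·······1
11······11
1·1·····1·1
1111····1111
1···1···1···1
11··11··11··11
1·1·1·1·1·1·1·1
1111111111111111
1···············1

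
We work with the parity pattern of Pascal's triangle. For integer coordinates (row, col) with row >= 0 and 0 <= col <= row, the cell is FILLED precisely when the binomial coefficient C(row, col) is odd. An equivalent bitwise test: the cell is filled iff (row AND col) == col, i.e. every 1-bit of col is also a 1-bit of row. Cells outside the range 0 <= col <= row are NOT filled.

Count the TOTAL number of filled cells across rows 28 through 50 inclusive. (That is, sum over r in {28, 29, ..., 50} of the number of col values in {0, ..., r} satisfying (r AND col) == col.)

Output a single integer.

r28=11100 pc3: +8 =8
r29=11101 pc4: +16 =24
r30=11110 pc4: +16 =40
r31=11111 pc5: +32 =72
r32=100000 pc1: +2 =74
r33=100001 pc2: +4 =78
r34=100010 pc2: +4 =82
r35=100011 pc3: +8 =90
r36=100100 pc2: +4 =94
r37=100101 pc3: +8 =102
r38=100110 pc3: +8 =110
r39=100111 pc4: +16 =126
r40=101000 pc2: +4 =130
r41=101001 pc3: +8 =138
r42=101010 pc3: +8 =146
r43=101011 pc4: +16 =162
r44=101100 pc3: +8 =170
r45=101101 pc4: +16 =186
r46=101110 pc4: +16 =202
r47=101111 pc5: +32 =234
r48=110000 pc2: +4 =238
r49=110001 pc3: +8 =246
r50=110010 pc3: +8 =254

Answer: 254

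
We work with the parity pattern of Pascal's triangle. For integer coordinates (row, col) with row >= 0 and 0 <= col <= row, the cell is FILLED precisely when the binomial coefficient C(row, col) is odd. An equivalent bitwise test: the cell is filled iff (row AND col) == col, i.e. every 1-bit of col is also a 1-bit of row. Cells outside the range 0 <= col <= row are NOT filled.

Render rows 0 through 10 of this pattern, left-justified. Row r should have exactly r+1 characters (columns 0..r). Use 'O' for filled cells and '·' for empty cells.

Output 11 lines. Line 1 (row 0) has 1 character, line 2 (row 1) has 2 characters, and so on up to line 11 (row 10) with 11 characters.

Answer: O
OO
O·O
OOOO
O···O
OO··OO
O·O·O·O
OOOOOOOO
O·······O
OO······OO
O·O·····O·O

Derivation:
r0=0: O
r1=1: OO
r2=10: O·O
r3=11: OOOO
r4=100: O···O
r5=101: OO··OO
r6=110: O·O·O·O
r7=111: OOOOOOOO
r8=1000: O·······O
r9=1001: OO······OO
r10=1010: O·O·····O·O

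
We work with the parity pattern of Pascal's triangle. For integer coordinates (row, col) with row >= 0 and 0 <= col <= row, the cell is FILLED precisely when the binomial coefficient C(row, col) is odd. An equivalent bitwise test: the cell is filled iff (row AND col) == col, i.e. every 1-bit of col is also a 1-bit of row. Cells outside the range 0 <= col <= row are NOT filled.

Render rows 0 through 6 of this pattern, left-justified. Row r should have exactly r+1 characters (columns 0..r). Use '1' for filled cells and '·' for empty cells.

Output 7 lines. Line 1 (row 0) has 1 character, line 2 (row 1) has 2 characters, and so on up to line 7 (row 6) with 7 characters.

r0=0: 1
r1=1: 11
r2=10: 1·1
r3=11: 1111
r4=100: 1···1
r5=101: 11··11
r6=110: 1·1·1·1

Answer: 1
11
1·1
1111
1···1
11··11
1·1·1·1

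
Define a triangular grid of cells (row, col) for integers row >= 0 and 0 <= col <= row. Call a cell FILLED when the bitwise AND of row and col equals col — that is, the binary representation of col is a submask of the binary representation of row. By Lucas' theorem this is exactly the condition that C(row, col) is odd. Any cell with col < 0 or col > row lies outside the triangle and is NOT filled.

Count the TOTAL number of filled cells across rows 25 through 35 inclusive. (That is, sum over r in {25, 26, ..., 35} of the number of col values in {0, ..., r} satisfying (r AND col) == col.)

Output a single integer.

Answer: 122

Derivation:
r25=11001 pc3: +8 =8
r26=11010 pc3: +8 =16
r27=11011 pc4: +16 =32
r28=11100 pc3: +8 =40
r29=11101 pc4: +16 =56
r30=11110 pc4: +16 =72
r31=11111 pc5: +32 =104
r32=100000 pc1: +2 =106
r33=100001 pc2: +4 =110
r34=100010 pc2: +4 =114
r35=100011 pc3: +8 =122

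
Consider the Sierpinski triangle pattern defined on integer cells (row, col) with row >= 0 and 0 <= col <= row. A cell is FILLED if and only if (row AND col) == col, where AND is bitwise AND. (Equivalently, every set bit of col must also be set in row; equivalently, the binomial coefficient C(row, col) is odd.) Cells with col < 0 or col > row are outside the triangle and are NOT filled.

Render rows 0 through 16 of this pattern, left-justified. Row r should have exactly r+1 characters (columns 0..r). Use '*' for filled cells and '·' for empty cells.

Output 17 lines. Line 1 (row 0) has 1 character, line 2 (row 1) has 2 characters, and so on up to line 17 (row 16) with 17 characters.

r0=0: *
r1=1: **
r2=10: *·*
r3=11: ****
r4=100: *···*
r5=101: **··**
r6=110: *·*·*·*
r7=111: ********
r8=1000: *·······*
r9=1001: **······**
r10=1010: *·*·····*·*
r11=1011: ****····****
r12=1100: *···*···*···*
r13=1101: **··**··**··**
r14=1110: *·*·*·*·*·*·*·*
r15=1111: ****************
r16=10000: *···············*

Answer: *
**
*·*
****
*···*
**··**
*·*·*·*
********
*·······*
**······**
*·*·····*·*
****····****
*···*···*···*
**··**··**··**
*·*·*·*·*·*·*·*
****************
*···············*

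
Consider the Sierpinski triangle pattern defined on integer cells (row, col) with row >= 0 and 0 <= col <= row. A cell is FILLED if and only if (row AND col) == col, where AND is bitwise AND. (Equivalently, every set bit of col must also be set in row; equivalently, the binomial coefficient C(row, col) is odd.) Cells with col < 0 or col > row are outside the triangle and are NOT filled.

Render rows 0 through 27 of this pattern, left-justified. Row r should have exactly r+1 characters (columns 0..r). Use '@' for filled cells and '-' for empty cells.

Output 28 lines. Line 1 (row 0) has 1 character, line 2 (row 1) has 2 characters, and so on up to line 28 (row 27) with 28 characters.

Answer: @
@@
@-@
@@@@
@---@
@@--@@
@-@-@-@
@@@@@@@@
@-------@
@@------@@
@-@-----@-@
@@@@----@@@@
@---@---@---@
@@--@@--@@--@@
@-@-@-@-@-@-@-@
@@@@@@@@@@@@@@@@
@---------------@
@@--------------@@
@-@-------------@-@
@@@@------------@@@@
@---@-----------@---@
@@--@@----------@@--@@
@-@-@-@---------@-@-@-@
@@@@@@@@--------@@@@@@@@
@-------@-------@-------@
@@------@@------@@------@@
@-@-----@-@-----@-@-----@-@
@@@@----@@@@----@@@@----@@@@

Derivation:
r0=0: @
r1=1: @@
r2=10: @-@
r3=11: @@@@
r4=100: @---@
r5=101: @@--@@
r6=110: @-@-@-@
r7=111: @@@@@@@@
r8=1000: @-------@
r9=1001: @@------@@
r10=1010: @-@-----@-@
r11=1011: @@@@----@@@@
r12=1100: @---@---@---@
r13=1101: @@--@@--@@--@@
r14=1110: @-@-@-@-@-@-@-@
r15=1111: @@@@@@@@@@@@@@@@
r16=10000: @---------------@
r17=10001: @@--------------@@
r18=10010: @-@-------------@-@
r19=10011: @@@@------------@@@@
r20=10100: @---@-----------@---@
r21=10101: @@--@@----------@@--@@
r22=10110: @-@-@-@---------@-@-@-@
r23=10111: @@@@@@@@--------@@@@@@@@
r24=11000: @-------@-------@-------@
r25=11001: @@------@@------@@------@@
r26=11010: @-@-----@-@-----@-@-----@-@
r27=11011: @@@@----@@@@----@@@@----@@@@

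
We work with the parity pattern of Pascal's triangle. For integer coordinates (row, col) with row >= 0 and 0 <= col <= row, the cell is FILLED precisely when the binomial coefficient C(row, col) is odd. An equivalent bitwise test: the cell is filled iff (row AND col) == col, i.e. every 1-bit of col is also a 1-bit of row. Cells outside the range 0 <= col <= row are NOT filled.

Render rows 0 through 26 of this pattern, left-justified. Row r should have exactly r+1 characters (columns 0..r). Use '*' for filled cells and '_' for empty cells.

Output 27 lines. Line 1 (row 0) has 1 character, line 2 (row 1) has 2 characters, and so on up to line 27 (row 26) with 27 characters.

r0=0: *
r1=1: **
r2=10: *_*
r3=11: ****
r4=100: *___*
r5=101: **__**
r6=110: *_*_*_*
r7=111: ********
r8=1000: *_______*
r9=1001: **______**
r10=1010: *_*_____*_*
r11=1011: ****____****
r12=1100: *___*___*___*
r13=1101: **__**__**__**
r14=1110: *_*_*_*_*_*_*_*
r15=1111: ****************
r16=10000: *_______________*
r17=10001: **______________**
r18=10010: *_*_____________*_*
r19=10011: ****____________****
r20=10100: *___*___________*___*
r21=10101: **__**__________**__**
r22=10110: *_*_*_*_________*_*_*_*
r23=10111: ********________********
r24=11000: *_______*_______*_______*
r25=11001: **______**______**______**
r26=11010: *_*_____*_*_____*_*_____*_*

Answer: *
**
*_*
****
*___*
**__**
*_*_*_*
********
*_______*
**______**
*_*_____*_*
****____****
*___*___*___*
**__**__**__**
*_*_*_*_*_*_*_*
****************
*_______________*
**______________**
*_*_____________*_*
****____________****
*___*___________*___*
**__**__________**__**
*_*_*_*_________*_*_*_*
********________********
*_______*_______*_______*
**______**______**______**
*_*_____*_*_____*_*_____*_*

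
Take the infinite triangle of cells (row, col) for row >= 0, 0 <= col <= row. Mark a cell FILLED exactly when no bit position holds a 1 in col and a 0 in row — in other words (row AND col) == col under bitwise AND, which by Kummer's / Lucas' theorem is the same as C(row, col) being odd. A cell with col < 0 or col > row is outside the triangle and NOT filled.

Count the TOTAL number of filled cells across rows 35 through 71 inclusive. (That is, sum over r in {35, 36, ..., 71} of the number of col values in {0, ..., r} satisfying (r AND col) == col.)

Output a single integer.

r35=100011 pc3: +8 =8
r36=100100 pc2: +4 =12
r37=100101 pc3: +8 =20
r38=100110 pc3: +8 =28
r39=100111 pc4: +16 =44
r40=101000 pc2: +4 =48
r41=101001 pc3: +8 =56
r42=101010 pc3: +8 =64
r43=101011 pc4: +16 =80
r44=101100 pc3: +8 =88
r45=101101 pc4: +16 =104
r46=101110 pc4: +16 =120
r47=101111 pc5: +32 =152
r48=110000 pc2: +4 =156
r49=110001 pc3: +8 =164
r50=110010 pc3: +8 =172
r51=110011 pc4: +16 =188
r52=110100 pc3: +8 =196
r53=110101 pc4: +16 =212
r54=110110 pc4: +16 =228
r55=110111 pc5: +32 =260
r56=111000 pc3: +8 =268
r57=111001 pc4: +16 =284
r58=111010 pc4: +16 =300
r59=111011 pc5: +32 =332
r60=111100 pc4: +16 =348
r61=111101 pc5: +32 =380
r62=111110 pc5: +32 =412
r63=111111 pc6: +64 =476
r64=1000000 pc1: +2 =478
r65=1000001 pc2: +4 =482
r66=1000010 pc2: +4 =486
r67=1000011 pc3: +8 =494
r68=1000100 pc2: +4 =498
r69=1000101 pc3: +8 =506
r70=1000110 pc3: +8 =514
r71=1000111 pc4: +16 =530

Answer: 530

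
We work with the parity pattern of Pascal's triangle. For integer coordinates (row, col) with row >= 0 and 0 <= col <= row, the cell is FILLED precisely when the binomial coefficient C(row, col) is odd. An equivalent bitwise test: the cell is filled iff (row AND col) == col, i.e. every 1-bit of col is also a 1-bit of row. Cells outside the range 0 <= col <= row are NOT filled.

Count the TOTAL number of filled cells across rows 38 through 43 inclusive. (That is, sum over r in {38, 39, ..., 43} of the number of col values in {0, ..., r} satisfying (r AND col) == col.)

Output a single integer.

r38=100110 pc3: +8 =8
r39=100111 pc4: +16 =24
r40=101000 pc2: +4 =28
r41=101001 pc3: +8 =36
r42=101010 pc3: +8 =44
r43=101011 pc4: +16 =60

Answer: 60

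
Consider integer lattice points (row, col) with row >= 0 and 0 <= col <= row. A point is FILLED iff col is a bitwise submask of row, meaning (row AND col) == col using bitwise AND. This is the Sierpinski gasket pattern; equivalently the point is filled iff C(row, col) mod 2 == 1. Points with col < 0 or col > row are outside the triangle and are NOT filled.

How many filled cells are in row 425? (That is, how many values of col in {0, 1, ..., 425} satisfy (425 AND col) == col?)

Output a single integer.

Answer: 32

Derivation:
425 in binary = 110101001
popcount(425) = number of 1-bits in 110101001 = 5
A col c satisfies (425 AND c) == c iff every set bit of c is also set in 425; each of the 5 set bits of 425 can independently be on or off in c.
count = 2^5 = 32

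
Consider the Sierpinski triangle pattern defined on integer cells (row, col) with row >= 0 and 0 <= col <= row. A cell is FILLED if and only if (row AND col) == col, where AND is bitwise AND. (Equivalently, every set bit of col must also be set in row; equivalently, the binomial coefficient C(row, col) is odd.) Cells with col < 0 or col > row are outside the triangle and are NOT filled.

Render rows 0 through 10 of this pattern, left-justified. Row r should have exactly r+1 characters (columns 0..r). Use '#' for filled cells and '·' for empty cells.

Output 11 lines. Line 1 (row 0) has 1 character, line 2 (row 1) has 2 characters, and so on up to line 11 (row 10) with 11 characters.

r0=0: #
r1=1: ##
r2=10: #·#
r3=11: ####
r4=100: #···#
r5=101: ##··##
r6=110: #·#·#·#
r7=111: ########
r8=1000: #·······#
r9=1001: ##······##
r10=1010: #·#·····#·#

Answer: #
##
#·#
####
#···#
##··##
#·#·#·#
########
#·······#
##······##
#·#·····#·#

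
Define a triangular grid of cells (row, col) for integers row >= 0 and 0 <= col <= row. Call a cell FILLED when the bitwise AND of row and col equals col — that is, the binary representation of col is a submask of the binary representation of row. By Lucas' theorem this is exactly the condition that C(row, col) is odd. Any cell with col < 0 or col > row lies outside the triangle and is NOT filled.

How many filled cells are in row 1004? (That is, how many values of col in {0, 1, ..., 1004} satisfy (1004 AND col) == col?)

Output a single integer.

Answer: 128

Derivation:
1004 in binary = 1111101100
popcount(1004) = number of 1-bits in 1111101100 = 7
A col c satisfies (1004 AND c) == c iff every set bit of c is also set in 1004; each of the 7 set bits of 1004 can independently be on or off in c.
count = 2^7 = 128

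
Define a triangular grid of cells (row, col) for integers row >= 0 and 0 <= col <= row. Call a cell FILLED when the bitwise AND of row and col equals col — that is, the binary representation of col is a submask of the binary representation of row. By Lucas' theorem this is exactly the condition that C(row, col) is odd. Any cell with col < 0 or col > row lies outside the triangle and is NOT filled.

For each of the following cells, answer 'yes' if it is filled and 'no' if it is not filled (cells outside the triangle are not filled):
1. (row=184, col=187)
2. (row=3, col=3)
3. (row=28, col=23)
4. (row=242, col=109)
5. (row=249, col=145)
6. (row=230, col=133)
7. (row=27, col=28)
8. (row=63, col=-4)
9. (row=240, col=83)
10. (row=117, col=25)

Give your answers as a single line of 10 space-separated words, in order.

(184,187): col outside [0, 184] -> not filled
(3,3): row=0b11, col=0b11, row AND col = 0b11 = 3; 3 == 3 -> filled
(28,23): row=0b11100, col=0b10111, row AND col = 0b10100 = 20; 20 != 23 -> empty
(242,109): row=0b11110010, col=0b1101101, row AND col = 0b1100000 = 96; 96 != 109 -> empty
(249,145): row=0b11111001, col=0b10010001, row AND col = 0b10010001 = 145; 145 == 145 -> filled
(230,133): row=0b11100110, col=0b10000101, row AND col = 0b10000100 = 132; 132 != 133 -> empty
(27,28): col outside [0, 27] -> not filled
(63,-4): col outside [0, 63] -> not filled
(240,83): row=0b11110000, col=0b1010011, row AND col = 0b1010000 = 80; 80 != 83 -> empty
(117,25): row=0b1110101, col=0b11001, row AND col = 0b10001 = 17; 17 != 25 -> empty

Answer: no yes no no yes no no no no no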